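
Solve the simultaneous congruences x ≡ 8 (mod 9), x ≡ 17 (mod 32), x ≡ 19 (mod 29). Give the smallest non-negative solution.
x ≡ 8081 (mod 8352); the representative in [0, 8352) is 8081

The moduli 9, 32, 29 are pairwise coprime, so by the CRT there is a unique solution mod 9·32·29 = 8352.
Solve by successive substitution. Start with x ≡ 8 (mod 9).
  Combine with x ≡ 17 (mod 32): write x = 8 + 9·t and require 8 + 9·t ≡ 17 (mod 32), i.e. 9·t ≡ 17 − 8 ≡ 9 (mod 32). Since 9^(−1) ≡ 25 (mod 32), t ≡ 25·9 ≡ 1 (mod 32). So x ≡ 8 + 9·1 = 17 (mod 288).
  Combine with x ≡ 19 (mod 29): write x = 17 + 288·t and require 17 + 288·t ≡ 19 (mod 29), i.e. 288·t ≡ 19 − 17 ≡ 2 (mod 29). Since 288^(−1) ≡ 14 (mod 29) (288 ≡ 27 (mod 29)), t ≡ 14·2 ≡ 28 (mod 29). So x ≡ 17 + 288·28 = 8081 (mod 8352).
Unique solution in [0, 8352): x = 8081.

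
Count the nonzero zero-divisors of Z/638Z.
Z/638Z has 357 nonzero zero-divisors

In Z/638Z each nonzero element is either a unit (gcd with 638 is 1) or a zero-divisor (gcd > 1). The number of units is φ(638): factorise 638 = 2 · 11 · 29, so φ(638) = (2 − 1) · (11 − 1) · (29 − 1) = 1 · 10 · 28 = 280. The nonzero elements number 638 − 1 = 637. Hence the nonzero zero-divisors number 637 − 280 = 357.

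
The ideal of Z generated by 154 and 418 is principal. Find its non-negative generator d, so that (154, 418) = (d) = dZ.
In the PID Z, (a, b) is generated by gcd(a, b). Compute gcd(418, 154) with the extended Euclidean algorithm, tracking rows (r, s, t) with s·418 + t·154 = r:
  row A: (418, 1, 0)   [1·418 + 0·154 = 418]
  row B: (154, 0, 1)   [0·418 + 1·154 = 154]
  418 = 2·154 + 110   → row C = row A − 2·row B = (110, 1, −2)   [check: 1·418 − 2·154 = 110]
  154 = 1·110 + 44   → row D = row B − 1·row C = (44, −1, 3)   [check: −1·418 + 3·154 = 44]
  110 = 2·44 + 22   → row E = row C − 2·row D = (22, 3, −8)   [check: 3·418 − 8·154 = 22]
  44 = 2·22 + 0   → remainder 0, stop. gcd = 22 (last nonzero row E).
So gcd(154, 418) = 22, with Bézout identity 3·418 − 8·154 = 22. Containment (⊇): the Bézout identity exhibits 22 as an element of (154, 418), giving (22) ⊆ (154, 418). Containment (⊆): since 22 | 154 and 22 | 418 (154 = 22·7, 418 = 22·19), every Z-linear combination of 154 and 418 is divisible by 22, so (154, 418) ⊆ (22). Therefore (154, 418) = (22), d = 22.

Final answer: (154, 418) = (22); d = 22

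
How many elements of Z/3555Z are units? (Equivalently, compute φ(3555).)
An element a ∈ Z/3555Z is a unit iff gcd(a, 3555) = 1, so the number of units is φ(3555). φ is multiplicative, with φ(p^e) = p^e − p^(e−1). Factorise 3555 = 3^2 · 5 · 79. Then
  φ(3555) = (3^2 − 3^1) · (5 − 1) · (79 − 1) = 6 · 4 · 78 = 1872.

Final answer: Z/3555Z has φ(3555) = 1872 units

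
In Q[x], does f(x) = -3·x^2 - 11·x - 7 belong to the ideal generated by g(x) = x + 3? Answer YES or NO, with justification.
NO

In Q[x] the ideal (g) consists of all multiples of g, so f ∈ (g) iff g | f, i.e. iff the remainder of f on division by g is 0. Divide f by g (g is monic, so eliminate the leading term of the running remainder at each step):
  leading term -3·x^2: subtract (-3·x)·g(x) = -3·x^2 - 9·x, leaving -2·x - 7
  leading term -2·x: subtract (-2)·g(x) = -2·x - 6, leaving -1
The remainder r(x) = -1 ≠ 0 (and deg r < deg g), so g ∤ f, i.e. f ∉ (g).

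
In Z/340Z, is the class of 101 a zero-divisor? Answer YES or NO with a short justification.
gcd(101, 340) = 1, so 101 is a unit in Z/340Z (it has a multiplicative inverse). A unit cannot be a zero-divisor: if 101·b ≡ 0 then multiplying both sides by 101^(−1) gives b ≡ 0. So 101 is not a zero-divisor.

Final answer: NO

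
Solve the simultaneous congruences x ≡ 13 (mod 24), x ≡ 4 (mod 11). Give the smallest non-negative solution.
x ≡ 37 (mod 264); the representative in [0, 264) is 37

The moduli 24, 11 are pairwise coprime, so by the CRT there is a unique solution mod 24·11 = 264.
Solve by successive substitution. Start with x ≡ 13 (mod 24).
  Combine with x ≡ 4 (mod 11): write x = 13 + 24·t and require 13 + 24·t ≡ 4 (mod 11), i.e. 24·t ≡ 4 − 13 ≡ 2 (mod 11). Since 24^(−1) ≡ 6 (mod 11) (24 ≡ 2 (mod 11)), t ≡ 6·2 ≡ 1 (mod 11). So x ≡ 13 + 24·1 = 37 (mod 264).
Unique solution in [0, 264): x = 37.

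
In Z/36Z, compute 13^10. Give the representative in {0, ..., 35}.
13

Use repeated squaring. Binary(10) = 1010. Walk through the bits of the exponent 10 left-to-right: at each bit after the leading one, square the running value, then multiply by 13 if the bit is 1 (always reducing mod 36):
  bit 1 = 1 (leading): start with 13.
  bit 2 = 0: square 13^2 = 169 ≡ 25 (mod 36).
  bit 3 = 1: square 25^2 = 625 ≡ 13; bit is 1, so multiply 13·13 = 169 ≡ 25 (mod 36).
  bit 4 = 0: square 25^2 = 625 ≡ 13 (mod 36).
Final value: 13^10 ≡ 13 (mod 36).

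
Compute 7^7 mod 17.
Use repeated squaring. Binary(7) = 111. Walk through the bits of the exponent 7 left-to-right: at each bit after the leading one, square the running value, then multiply by 7 if the bit is 1 (always reducing mod 17):
  bit 1 = 1 (leading): start with 7.
  bit 2 = 1: square 7^2 = 49 ≡ 15; bit is 1, so multiply 15·7 = 105 ≡ 3 (mod 17).
  bit 3 = 1: square 3^2 = 9; bit is 1, so multiply 9·7 = 63 ≡ 12 (mod 17).
Final value: 7^7 ≡ 12 (mod 17).

Final answer: 12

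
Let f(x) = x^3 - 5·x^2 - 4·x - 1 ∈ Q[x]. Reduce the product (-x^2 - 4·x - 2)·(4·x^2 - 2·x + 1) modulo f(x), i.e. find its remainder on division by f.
First multiply in Q[x] without reducing: a · b = -4·x^4 - 14·x^3 - x^2 - 2. Now divide by f(x) = x^3 - 5·x^2 - 4·x - 1, eliminating the leading term at each step:
  leading term -4·x^4: subtract (-4·x)·f(x) = -4·x^4 + 20·x^3 + 16·x^2 + 4·x, leaving -34·x^3 - 17·x^2 - 4·x - 2
  leading term -34·x^3: subtract (-34)·f(x) = -34·x^3 + 170·x^2 + 136·x + 34, leaving -187·x^2 - 140·x - 36
The degree is now < 3, so this is the remainder. Hence a · b ≡ -187·x^2 - 140·x - 36 in Q[x]/(f).

Final answer: a · b ≡ -187·x^2 - 140·x - 36 (mod f(x))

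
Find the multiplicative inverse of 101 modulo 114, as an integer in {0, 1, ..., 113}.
Apply the extended Euclidean algorithm to (114, 101), tracking rows (r, s, t) with s·114 + t·101 = r. Each division r_prev = q·r_cur + r_new produces the new row as (previous row) − q·(current row):
  row A: (114, 1, 0)   [1·114 + 0·101 = 114]
  row B: (101, 0, 1)   [0·114 + 1·101 = 101]
  114 = 1·101 + 13   → row C = row A − 1·row B = (13, 1, −1)   [check: 1·114 − 1·101 = 13]
  101 = 7·13 + 10   → row D = row B − 7·row C = (10, −7, 8)   [check: −7·114 + 8·101 = 10]
  13 = 1·10 + 3   → row E = row C − 1·row D = (3, 8, −9)   [check: 8·114 − 9·101 = 3]
  10 = 3·3 + 1   → row F = row D − 3·row E = (1, −31, 35)   [check: −31·114 + 35·101 = 1]
  3 = 3·1 + 0   → remainder 0, stop. gcd = 1 (last nonzero row F).
The gcd is 1, so 101 is invertible mod 114. The last nonzero row gives −31·114 + 35·101 = 1, so t = 35. So 101^(−1) ≡ 35 (mod 114). Verify: 101 · 35 = 3535 ≡ 1 (mod 114). ✓

Final answer: 101^(−1) ≡ 35 (mod 114)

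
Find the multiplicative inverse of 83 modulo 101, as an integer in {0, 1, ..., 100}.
Apply the extended Euclidean algorithm to (101, 83), tracking rows (r, s, t) with s·101 + t·83 = r. Each division r_prev = q·r_cur + r_new produces the new row as (previous row) − q·(current row):
  row A: (101, 1, 0)   [1·101 + 0·83 = 101]
  row B: (83, 0, 1)   [0·101 + 1·83 = 83]
  101 = 1·83 + 18   → row C = row A − 1·row B = (18, 1, −1)   [check: 1·101 − 1·83 = 18]
  83 = 4·18 + 11   → row D = row B − 4·row C = (11, −4, 5)   [check: −4·101 + 5·83 = 11]
  18 = 1·11 + 7   → row E = row C − 1·row D = (7, 5, −6)   [check: 5·101 − 6·83 = 7]
  11 = 1·7 + 4   → row F = row D − 1·row E = (4, −9, 11)   [check: −9·101 + 11·83 = 4]
  7 = 1·4 + 3   → row G = row E − 1·row F = (3, 14, −17)   [check: 14·101 − 17·83 = 3]
  4 = 1·3 + 1   → row H = row F − 1·row G = (1, −23, 28)   [check: −23·101 + 28·83 = 1]
  3 = 3·1 + 0   → remainder 0, stop. gcd = 1 (last nonzero row H).
The gcd is 1, so 83 is invertible mod 101. The last nonzero row gives −23·101 + 28·83 = 1, so t = 28. So 83^(−1) ≡ 28 (mod 101). Verify: 83 · 28 = 2324 ≡ 1 (mod 101). ✓

Final answer: 83^(−1) ≡ 28 (mod 101)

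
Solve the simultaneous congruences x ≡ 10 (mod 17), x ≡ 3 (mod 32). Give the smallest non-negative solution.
x ≡ 163 (mod 544); the representative in [0, 544) is 163

The moduli 17, 32 are pairwise coprime, so by the CRT there is a unique solution mod 17·32 = 544.
Solve by successive substitution. Start with x ≡ 10 (mod 17).
  Combine with x ≡ 3 (mod 32): write x = 10 + 17·t and require 10 + 17·t ≡ 3 (mod 32), i.e. 17·t ≡ 3 − 10 ≡ 25 (mod 32). Since 17^(−1) ≡ 17 (mod 32), t ≡ 17·25 ≡ 9 (mod 32). So x ≡ 10 + 17·9 = 163 (mod 544).
Unique solution in [0, 544): x = 163.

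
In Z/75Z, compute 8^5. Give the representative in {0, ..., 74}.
68

Use repeated squaring. Binary(5) = 101. Walk through the bits of the exponent 5 left-to-right: at each bit after the leading one, square the running value, then multiply by 8 if the bit is 1 (always reducing mod 75):
  bit 1 = 1 (leading): start with 8.
  bit 2 = 0: square 8^2 = 64 (mod 75).
  bit 3 = 1: square 64^2 = 4096 ≡ 46; bit is 1, so multiply 46·8 = 368 ≡ 68 (mod 75).
Final value: 8^5 ≡ 68 (mod 75).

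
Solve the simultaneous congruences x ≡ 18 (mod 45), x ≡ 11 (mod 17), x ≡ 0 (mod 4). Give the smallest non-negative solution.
x ≡ 1728 (mod 3060); the representative in [0, 3060) is 1728

The moduli 45, 17, 4 are pairwise coprime, so by the CRT there is a unique solution mod 45·17·4 = 3060.
Solve by successive substitution. Start with x ≡ 18 (mod 45).
  Combine with x ≡ 11 (mod 17): write x = 18 + 45·t and require 18 + 45·t ≡ 11 (mod 17), i.e. 45·t ≡ 11 − 18 ≡ 10 (mod 17). Since 45^(−1) ≡ 14 (mod 17) (45 ≡ 11 (mod 17)), t ≡ 14·10 ≡ 4 (mod 17). So x ≡ 18 + 45·4 = 198 (mod 765).
  Combine with x ≡ 0 (mod 4): write x = 198 + 765·t and require 198 + 765·t ≡ 0 (mod 4), i.e. 765·t ≡ 0 − 198 ≡ 2 (mod 4). Since 765^(−1) ≡ 1 (mod 4) (765 ≡ 1 (mod 4)), t ≡ 1·2 ≡ 2 (mod 4). So x ≡ 198 + 765·2 = 1728 (mod 3060).
Unique solution in [0, 3060): x = 1728.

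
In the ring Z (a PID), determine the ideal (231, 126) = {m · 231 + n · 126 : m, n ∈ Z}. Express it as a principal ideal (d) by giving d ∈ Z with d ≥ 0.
(231, 126) = (21); d = 21

In the PID Z, (a, b) is generated by gcd(a, b). Compute gcd(231, 126) with the extended Euclidean algorithm, tracking rows (r, s, t) with s·231 + t·126 = r:
  row A: (231, 1, 0)   [1·231 + 0·126 = 231]
  row B: (126, 0, 1)   [0·231 + 1·126 = 126]
  231 = 1·126 + 105   → row C = row A − 1·row B = (105, 1, −1)   [check: 1·231 − 1·126 = 105]
  126 = 1·105 + 21   → row D = row B − 1·row C = (21, −1, 2)   [check: −1·231 + 2·126 = 21]
  105 = 5·21 + 0   → remainder 0, stop. gcd = 21 (last nonzero row D).
So gcd(231, 126) = 21, with Bézout identity −1·231 + 2·126 = 21. Containment (⊇): the Bézout identity exhibits 21 as an element of (231, 126), giving (21) ⊆ (231, 126). Containment (⊆): since 21 | 231 and 21 | 126 (231 = 21·11, 126 = 21·6), every Z-linear combination of 231 and 126 is divisible by 21, so (231, 126) ⊆ (21). Therefore (231, 126) = (21), d = 21.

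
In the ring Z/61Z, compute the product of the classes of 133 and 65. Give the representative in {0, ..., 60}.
Reduce the factors first: 133 ≡ 11, 65 ≡ 4 (mod 61), so 133 · 65 ≡ 11 · 4 (mod 61). 11 · 4 = 44. Dividing by 61: 44 = 0·61 + 44. So (133 · 65) mod 61 = 44.

Final answer: 44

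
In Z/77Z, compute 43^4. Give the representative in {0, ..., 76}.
Use repeated squaring. Binary(4) = 100. Walk through the bits of the exponent 4 left-to-right: at each bit after the leading one, square the running value, then multiply by 43 if the bit is 1 (always reducing mod 77):
  bit 1 = 1 (leading): start with 43.
  bit 2 = 0: square 43^2 = 1849 ≡ 1 (mod 77).
  bit 3 = 0: square 1^2 = 1 (mod 77).
Final value: 43^4 ≡ 1 (mod 77).

Final answer: 1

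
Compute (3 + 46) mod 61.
Both summands are already reduced mod 61. 3 + 46 = 49; 49 = 0·61 + 49, so (3 + 46) mod 61 = 49.

Final answer: 49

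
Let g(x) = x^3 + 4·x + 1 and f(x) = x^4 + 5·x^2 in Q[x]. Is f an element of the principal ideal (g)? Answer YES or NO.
NO

In Q[x] the ideal (g) consists of all multiples of g, so f ∈ (g) iff g | f, i.e. iff the remainder of f on division by g is 0. Divide f by g (g is monic, so eliminate the leading term of the running remainder at each step):
  leading term x^4: subtract (x)·g(x) = x^4 + 4·x^2 + x, leaving x^2 - x
The remainder r(x) = x^2 - x ≠ 0 (and deg r < deg g), so g ∤ f, i.e. f ∉ (g).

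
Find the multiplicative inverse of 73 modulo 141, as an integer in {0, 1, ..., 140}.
Apply the extended Euclidean algorithm to (141, 73), tracking rows (r, s, t) with s·141 + t·73 = r. Each division r_prev = q·r_cur + r_new produces the new row as (previous row) − q·(current row):
  row A: (141, 1, 0)   [1·141 + 0·73 = 141]
  row B: (73, 0, 1)   [0·141 + 1·73 = 73]
  141 = 1·73 + 68   → row C = row A − 1·row B = (68, 1, −1)   [check: 1·141 − 1·73 = 68]
  73 = 1·68 + 5   → row D = row B − 1·row C = (5, −1, 2)   [check: −1·141 + 2·73 = 5]
  68 = 13·5 + 3   → row E = row C − 13·row D = (3, 14, −27)   [check: 14·141 − 27·73 = 3]
  5 = 1·3 + 2   → row F = row D − 1·row E = (2, −15, 29)   [check: −15·141 + 29·73 = 2]
  3 = 1·2 + 1   → row G = row E − 1·row F = (1, 29, −56)   [check: 29·141 − 56·73 = 1]
  2 = 2·1 + 0   → remainder 0, stop. gcd = 1 (last nonzero row G).
The gcd is 1, so 73 is invertible mod 141. The last nonzero row gives 29·141 − 56·73 = 1, so t = −56. So 73^(−1) ≡ −56 ≡ 85 (mod 141). Verify: 73 · 85 = 6205 ≡ 1 (mod 141). ✓

Final answer: 73^(−1) ≡ 85 (mod 141)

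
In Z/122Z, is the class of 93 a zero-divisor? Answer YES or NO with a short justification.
gcd(93, 122) = 1, so 93 is a unit in Z/122Z (it has a multiplicative inverse). A unit cannot be a zero-divisor: if 93·b ≡ 0 then multiplying both sides by 93^(−1) gives b ≡ 0. So 93 is not a zero-divisor.

Final answer: NO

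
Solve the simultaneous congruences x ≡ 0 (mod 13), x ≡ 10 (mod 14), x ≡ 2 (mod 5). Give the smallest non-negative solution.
x ≡ 52 (mod 910); the representative in [0, 910) is 52

The moduli 13, 14, 5 are pairwise coprime, so by the CRT there is a unique solution mod 13·14·5 = 910.
Solve by successive substitution. Start with x ≡ 0 (mod 13).
  Combine with x ≡ 10 (mod 14): write x = 13·t and require 13·t ≡ 10 (mod 14). Since 13^(−1) ≡ 13 (mod 14), t ≡ 13·10 ≡ 4 (mod 14). So x ≡ 13·4 = 52 (mod 182).
  Combine with x ≡ 2 (mod 5): write x = 52 + 182·t and require 52 + 182·t ≡ 2 (mod 5), i.e. 182·t ≡ 2 − 52 ≡ 0 (mod 5). Since 182^(−1) ≡ 3 (mod 5) (182 ≡ 2 (mod 5)), t ≡ 3·0 ≡ 0 (mod 5). So x ≡ 52 + 182·0 = 52 (mod 910).
Unique solution in [0, 910): x = 52.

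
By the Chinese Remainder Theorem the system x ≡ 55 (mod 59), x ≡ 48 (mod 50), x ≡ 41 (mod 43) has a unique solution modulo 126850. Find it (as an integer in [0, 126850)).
The moduli 59, 50, 43 are pairwise coprime, so by the CRT there is a unique solution mod 59·50·43 = 126850.
Solve by successive substitution. Start with x ≡ 55 (mod 59).
  Combine with x ≡ 48 (mod 50): write x = 55 + 59·t and require 55 + 59·t ≡ 48 (mod 50), i.e. 59·t ≡ 48 − 55 ≡ 43 (mod 50). Since 59^(−1) ≡ 39 (mod 50) (59 ≡ 9 (mod 50)), t ≡ 39·43 ≡ 27 (mod 50). So x ≡ 55 + 59·27 = 1648 (mod 2950).
  Combine with x ≡ 41 (mod 43): write x = 1648 + 2950·t and require 1648 + 2950·t ≡ 41 (mod 43), i.e. 2950·t ≡ 41 − 1648 ≡ 27 (mod 43). Since 2950^(−1) ≡ 5 (mod 43) (2950 ≡ 26 (mod 43)), t ≡ 5·27 ≡ 6 (mod 43). So x ≡ 1648 + 2950·6 = 19348 (mod 126850).
Unique solution in [0, 126850): x = 19348.

Final answer: x ≡ 19348 (mod 126850); the representative in [0, 126850) is 19348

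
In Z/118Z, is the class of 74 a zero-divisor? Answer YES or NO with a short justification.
gcd(74, 118) = 2 > 1, so 74 is not a unit in Z/118Z. In Z/nZ every nonzero non-unit is a zero-divisor: explicitly, take b = 118/gcd = 59 ≠ 0 (mod 118); then 74·59 = 4366 = 37·118, i.e. 74·59 ≡ 0 (mod 118). So 74 is a zero-divisor.

Final answer: YES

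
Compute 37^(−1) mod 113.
Apply the extended Euclidean algorithm to (113, 37), tracking rows (r, s, t) with s·113 + t·37 = r. Each division r_prev = q·r_cur + r_new produces the new row as (previous row) − q·(current row):
  row A: (113, 1, 0)   [1·113 + 0·37 = 113]
  row B: (37, 0, 1)   [0·113 + 1·37 = 37]
  113 = 3·37 + 2   → row C = row A − 3·row B = (2, 1, −3)   [check: 1·113 − 3·37 = 2]
  37 = 18·2 + 1   → row D = row B − 18·row C = (1, −18, 55)   [check: −18·113 + 55·37 = 1]
  2 = 2·1 + 0   → remainder 0, stop. gcd = 1 (last nonzero row D).
The gcd is 1, so 37 is invertible mod 113. The last nonzero row gives −18·113 + 55·37 = 1, so t = 55. So 37^(−1) ≡ 55 (mod 113). Verify: 37 · 55 = 2035 ≡ 1 (mod 113). ✓

Final answer: 37^(−1) ≡ 55 (mod 113)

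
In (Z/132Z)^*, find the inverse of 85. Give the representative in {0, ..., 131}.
Apply the extended Euclidean algorithm to (132, 85), tracking rows (r, s, t) with s·132 + t·85 = r. Each division r_prev = q·r_cur + r_new produces the new row as (previous row) − q·(current row):
  row A: (132, 1, 0)   [1·132 + 0·85 = 132]
  row B: (85, 0, 1)   [0·132 + 1·85 = 85]
  132 = 1·85 + 47   → row C = row A − 1·row B = (47, 1, −1)   [check: 1·132 − 1·85 = 47]
  85 = 1·47 + 38   → row D = row B − 1·row C = (38, −1, 2)   [check: −1·132 + 2·85 = 38]
  47 = 1·38 + 9   → row E = row C − 1·row D = (9, 2, −3)   [check: 2·132 − 3·85 = 9]
  38 = 4·9 + 2   → row F = row D − 4·row E = (2, −9, 14)   [check: −9·132 + 14·85 = 2]
  9 = 4·2 + 1   → row G = row E − 4·row F = (1, 38, −59)   [check: 38·132 − 59·85 = 1]
  2 = 2·1 + 0   → remainder 0, stop. gcd = 1 (last nonzero row G).
The gcd is 1, so 85 is invertible mod 132. The last nonzero row gives 38·132 − 59·85 = 1, so t = −59. So 85^(−1) ≡ −59 ≡ 73 (mod 132). Verify: 85 · 73 = 6205 ≡ 1 (mod 132). ✓

Final answer: 85^(−1) ≡ 73 (mod 132)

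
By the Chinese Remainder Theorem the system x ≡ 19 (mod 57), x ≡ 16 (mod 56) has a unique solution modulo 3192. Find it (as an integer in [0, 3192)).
The moduli 57, 56 are pairwise coprime, so by the CRT there is a unique solution mod 57·56 = 3192.
Solve by successive substitution. Start with x ≡ 19 (mod 57).
  Combine with x ≡ 16 (mod 56): write x = 19 + 57·t and require 19 + 57·t ≡ 16 (mod 56), i.e. 57·t ≡ 16 − 19 ≡ 53 (mod 56). Since 57^(−1) ≡ 1 (mod 56) (57 ≡ 1 (mod 56)), t ≡ 1·53 ≡ 53 (mod 56). So x ≡ 19 + 57·53 = 3040 (mod 3192).
Unique solution in [0, 3192): x = 3040.

Final answer: x ≡ 3040 (mod 3192); the representative in [0, 3192) is 3040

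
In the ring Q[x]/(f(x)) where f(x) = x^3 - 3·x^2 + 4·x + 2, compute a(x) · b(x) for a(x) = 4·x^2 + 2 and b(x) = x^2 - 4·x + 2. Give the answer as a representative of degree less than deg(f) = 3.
a · b ≡ 12 - 18·x^2 (mod f(x))

First multiply in Q[x] without reducing: a · b = 4·x^4 - 16·x^3 + 10·x^2 - 8·x + 4. Now divide by f(x) = x^3 - 3·x^2 + 4·x + 2, eliminating the leading term at each step:
  leading term 4·x^4: subtract (4·x)·f(x) = 4·x^4 - 12·x^3 + 16·x^2 + 8·x, leaving -4·x^3 - 6·x^2 - 16·x + 4
  leading term -4·x^3: subtract (-4)·f(x) = -4·x^3 + 12·x^2 - 16·x - 8, leaving 12 - 18·x^2
The degree is now < 3, so this is the remainder. Hence a · b ≡ 12 - 18·x^2 in Q[x]/(f).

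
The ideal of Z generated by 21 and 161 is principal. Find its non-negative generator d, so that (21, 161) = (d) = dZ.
(21, 161) = (7); d = 7

In the PID Z, (a, b) is generated by gcd(a, b). Compute gcd(161, 21) with the extended Euclidean algorithm, tracking rows (r, s, t) with s·161 + t·21 = r:
  row A: (161, 1, 0)   [1·161 + 0·21 = 161]
  row B: (21, 0, 1)   [0·161 + 1·21 = 21]
  161 = 7·21 + 14   → row C = row A − 7·row B = (14, 1, −7)   [check: 1·161 − 7·21 = 14]
  21 = 1·14 + 7   → row D = row B − 1·row C = (7, −1, 8)   [check: −1·161 + 8·21 = 7]
  14 = 2·7 + 0   → remainder 0, stop. gcd = 7 (last nonzero row D).
So gcd(21, 161) = 7, with Bézout identity −1·161 + 8·21 = 7. Containment (⊇): the Bézout identity exhibits 7 as an element of (21, 161), giving (7) ⊆ (21, 161). Containment (⊆): since 7 | 21 and 7 | 161 (21 = 7·3, 161 = 7·23), every Z-linear combination of 21 and 161 is divisible by 7, so (21, 161) ⊆ (7). Therefore (21, 161) = (7), d = 7.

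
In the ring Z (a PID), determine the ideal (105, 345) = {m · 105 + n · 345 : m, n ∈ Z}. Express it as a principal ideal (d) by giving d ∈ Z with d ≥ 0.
(105, 345) = (15); d = 15

In the PID Z, (a, b) is generated by gcd(a, b). Compute gcd(345, 105) with the extended Euclidean algorithm, tracking rows (r, s, t) with s·345 + t·105 = r:
  row A: (345, 1, 0)   [1·345 + 0·105 = 345]
  row B: (105, 0, 1)   [0·345 + 1·105 = 105]
  345 = 3·105 + 30   → row C = row A − 3·row B = (30, 1, −3)   [check: 1·345 − 3·105 = 30]
  105 = 3·30 + 15   → row D = row B − 3·row C = (15, −3, 10)   [check: −3·345 + 10·105 = 15]
  30 = 2·15 + 0   → remainder 0, stop. gcd = 15 (last nonzero row D).
So gcd(105, 345) = 15, with Bézout identity −3·345 + 10·105 = 15. Containment (⊇): the Bézout identity exhibits 15 as an element of (105, 345), giving (15) ⊆ (105, 345). Containment (⊆): since 15 | 105 and 15 | 345 (105 = 15·7, 345 = 15·23), every Z-linear combination of 105 and 345 is divisible by 15, so (105, 345) ⊆ (15). Therefore (105, 345) = (15), d = 15.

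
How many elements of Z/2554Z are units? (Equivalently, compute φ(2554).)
An element a ∈ Z/2554Z is a unit iff gcd(a, 2554) = 1, so the number of units is φ(2554). φ is multiplicative, with φ(p^e) = p^e − p^(e−1). Factorise 2554 = 2 · 1277. Then
  φ(2554) = (2 − 1) · (1277 − 1) = 1 · 1276 = 1276.

Final answer: Z/2554Z has φ(2554) = 1276 units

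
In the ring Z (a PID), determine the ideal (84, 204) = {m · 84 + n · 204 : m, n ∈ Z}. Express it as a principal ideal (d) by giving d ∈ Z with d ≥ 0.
(84, 204) = (12); d = 12

In the PID Z, (a, b) is generated by gcd(a, b). Compute gcd(204, 84) with the extended Euclidean algorithm, tracking rows (r, s, t) with s·204 + t·84 = r:
  row A: (204, 1, 0)   [1·204 + 0·84 = 204]
  row B: (84, 0, 1)   [0·204 + 1·84 = 84]
  204 = 2·84 + 36   → row C = row A − 2·row B = (36, 1, −2)   [check: 1·204 − 2·84 = 36]
  84 = 2·36 + 12   → row D = row B − 2·row C = (12, −2, 5)   [check: −2·204 + 5·84 = 12]
  36 = 3·12 + 0   → remainder 0, stop. gcd = 12 (last nonzero row D).
So gcd(84, 204) = 12, with Bézout identity −2·204 + 5·84 = 12. Containment (⊇): the Bézout identity exhibits 12 as an element of (84, 204), giving (12) ⊆ (84, 204). Containment (⊆): since 12 | 84 and 12 | 204 (84 = 12·7, 204 = 12·17), every Z-linear combination of 84 and 204 is divisible by 12, so (84, 204) ⊆ (12). Therefore (84, 204) = (12), d = 12.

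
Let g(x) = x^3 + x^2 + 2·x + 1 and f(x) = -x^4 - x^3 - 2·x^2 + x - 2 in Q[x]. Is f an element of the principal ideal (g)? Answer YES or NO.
NO

In Q[x] the ideal (g) consists of all multiples of g, so f ∈ (g) iff g | f, i.e. iff the remainder of f on division by g is 0. Divide f by g (g is monic, so eliminate the leading term of the running remainder at each step):
  leading term -x^4: subtract (-x)·g(x) = -x^4 - x^3 - 2·x^2 - x, leaving 2·x - 2
The remainder r(x) = 2·x - 2 ≠ 0 (and deg r < deg g), so g ∤ f, i.e. f ∉ (g).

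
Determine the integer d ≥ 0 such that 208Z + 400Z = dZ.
In the PID Z, (a, b) is generated by gcd(a, b). Compute gcd(400, 208) with the extended Euclidean algorithm, tracking rows (r, s, t) with s·400 + t·208 = r:
  row A: (400, 1, 0)   [1·400 + 0·208 = 400]
  row B: (208, 0, 1)   [0·400 + 1·208 = 208]
  400 = 1·208 + 192   → row C = row A − 1·row B = (192, 1, −1)   [check: 1·400 − 1·208 = 192]
  208 = 1·192 + 16   → row D = row B − 1·row C = (16, −1, 2)   [check: −1·400 + 2·208 = 16]
  192 = 12·16 + 0   → remainder 0, stop. gcd = 16 (last nonzero row D).
So gcd(208, 400) = 16, with Bézout identity −1·400 + 2·208 = 16. Containment (⊇): the Bézout identity exhibits 16 as an element of (208, 400), giving (16) ⊆ (208, 400). Containment (⊆): since 16 | 208 and 16 | 400 (208 = 16·13, 400 = 16·25), every Z-linear combination of 208 and 400 is divisible by 16, so (208, 400) ⊆ (16). Therefore (208, 400) = (16), d = 16.

Final answer: (208, 400) = (16); d = 16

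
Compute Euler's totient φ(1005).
φ is multiplicative, with φ(p^e) = p^e − p^(e−1). Factorise 1005 = 3 · 5 · 67. Then
  φ(1005) = (3 − 1) · (5 − 1) · (67 − 1) = 2 · 4 · 66 = 528.

Final answer: φ(1005) = 528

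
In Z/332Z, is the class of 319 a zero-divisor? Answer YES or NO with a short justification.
gcd(319, 332) = 1, so 319 is a unit in Z/332Z (it has a multiplicative inverse). A unit cannot be a zero-divisor: if 319·b ≡ 0 then multiplying both sides by 319^(−1) gives b ≡ 0. So 319 is not a zero-divisor.

Final answer: NO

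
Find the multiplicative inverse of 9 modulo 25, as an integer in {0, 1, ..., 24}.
Apply the extended Euclidean algorithm to (25, 9), tracking rows (r, s, t) with s·25 + t·9 = r. Each division r_prev = q·r_cur + r_new produces the new row as (previous row) − q·(current row):
  row A: (25, 1, 0)   [1·25 + 0·9 = 25]
  row B: (9, 0, 1)   [0·25 + 1·9 = 9]
  25 = 2·9 + 7   → row C = row A − 2·row B = (7, 1, −2)   [check: 1·25 − 2·9 = 7]
  9 = 1·7 + 2   → row D = row B − 1·row C = (2, −1, 3)   [check: −1·25 + 3·9 = 2]
  7 = 3·2 + 1   → row E = row C − 3·row D = (1, 4, −11)   [check: 4·25 − 11·9 = 1]
  2 = 2·1 + 0   → remainder 0, stop. gcd = 1 (last nonzero row E).
The gcd is 1, so 9 is invertible mod 25. The last nonzero row gives 4·25 − 11·9 = 1, so t = −11. So 9^(−1) ≡ −11 ≡ 14 (mod 25). Verify: 9 · 14 = 126 ≡ 1 (mod 25). ✓

Final answer: 9^(−1) ≡ 14 (mod 25)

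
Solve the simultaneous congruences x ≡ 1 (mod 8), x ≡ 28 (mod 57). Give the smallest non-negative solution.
x ≡ 313 (mod 456); the representative in [0, 456) is 313

The moduli 8, 57 are pairwise coprime, so by the CRT there is a unique solution mod 8·57 = 456.
Solve by successive substitution. Start with x ≡ 1 (mod 8).
  Combine with x ≡ 28 (mod 57): write x = 1 + 8·t and require 1 + 8·t ≡ 28 (mod 57), i.e. 8·t ≡ 28 − 1 ≡ 27 (mod 57). Since 8^(−1) ≡ 50 (mod 57), t ≡ 50·27 ≡ 39 (mod 57). So x ≡ 1 + 8·39 = 313 (mod 456).
Unique solution in [0, 456): x = 313.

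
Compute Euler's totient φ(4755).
φ is multiplicative, with φ(p^e) = p^e − p^(e−1). Factorise 4755 = 3 · 5 · 317. Then
  φ(4755) = (3 − 1) · (5 − 1) · (317 − 1) = 2 · 4 · 316 = 2528.

Final answer: φ(4755) = 2528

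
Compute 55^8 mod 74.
49

Use repeated squaring. Binary(8) = 1000. Walk through the bits of the exponent 8 left-to-right: at each bit after the leading one, square the running value, then multiply by 55 if the bit is 1 (always reducing mod 74):
  bit 1 = 1 (leading): start with 55.
  bit 2 = 0: square 55^2 = 3025 ≡ 65 (mod 74).
  bit 3 = 0: square 65^2 = 4225 ≡ 7 (mod 74).
  bit 4 = 0: square 7^2 = 49 (mod 74).
Final value: 55^8 ≡ 49 (mod 74).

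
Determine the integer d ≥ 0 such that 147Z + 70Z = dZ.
(147, 70) = (7); d = 7

In the PID Z, (a, b) is generated by gcd(a, b). Compute gcd(147, 70) with the extended Euclidean algorithm, tracking rows (r, s, t) with s·147 + t·70 = r:
  row A: (147, 1, 0)   [1·147 + 0·70 = 147]
  row B: (70, 0, 1)   [0·147 + 1·70 = 70]
  147 = 2·70 + 7   → row C = row A − 2·row B = (7, 1, −2)   [check: 1·147 − 2·70 = 7]
  70 = 10·7 + 0   → remainder 0, stop. gcd = 7 (last nonzero row C).
So gcd(147, 70) = 7, with Bézout identity 1·147 − 2·70 = 7. Containment (⊇): the Bézout identity exhibits 7 as an element of (147, 70), giving (7) ⊆ (147, 70). Containment (⊆): since 7 | 147 and 7 | 70 (147 = 7·21, 70 = 7·10), every Z-linear combination of 147 and 70 is divisible by 7, so (147, 70) ⊆ (7). Therefore (147, 70) = (7), d = 7.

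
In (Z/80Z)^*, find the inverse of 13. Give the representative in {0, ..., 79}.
Apply the extended Euclidean algorithm to (80, 13), tracking rows (r, s, t) with s·80 + t·13 = r. Each division r_prev = q·r_cur + r_new produces the new row as (previous row) − q·(current row):
  row A: (80, 1, 0)   [1·80 + 0·13 = 80]
  row B: (13, 0, 1)   [0·80 + 1·13 = 13]
  80 = 6·13 + 2   → row C = row A − 6·row B = (2, 1, −6)   [check: 1·80 − 6·13 = 2]
  13 = 6·2 + 1   → row D = row B − 6·row C = (1, −6, 37)   [check: −6·80 + 37·13 = 1]
  2 = 2·1 + 0   → remainder 0, stop. gcd = 1 (last nonzero row D).
The gcd is 1, so 13 is invertible mod 80. The last nonzero row gives −6·80 + 37·13 = 1, so t = 37. So 13^(−1) ≡ 37 (mod 80). Verify: 13 · 37 = 481 ≡ 1 (mod 80). ✓

Final answer: 13^(−1) ≡ 37 (mod 80)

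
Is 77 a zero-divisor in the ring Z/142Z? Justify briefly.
NO

gcd(77, 142) = 1, so 77 is a unit in Z/142Z (it has a multiplicative inverse). A unit cannot be a zero-divisor: if 77·b ≡ 0 then multiplying both sides by 77^(−1) gives b ≡ 0. So 77 is not a zero-divisor.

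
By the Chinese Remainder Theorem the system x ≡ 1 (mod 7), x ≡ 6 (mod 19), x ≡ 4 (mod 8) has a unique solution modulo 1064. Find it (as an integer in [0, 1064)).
The moduli 7, 19, 8 are pairwise coprime, so by the CRT there is a unique solution mod 7·19·8 = 1064.
Solve by successive substitution. Start with x ≡ 1 (mod 7).
  Combine with x ≡ 6 (mod 19): write x = 1 + 7·t and require 1 + 7·t ≡ 6 (mod 19), i.e. 7·t ≡ 6 − 1 ≡ 5 (mod 19). Since 7^(−1) ≡ 11 (mod 19), t ≡ 11·5 ≡ 17 (mod 19). So x ≡ 1 + 7·17 = 120 (mod 133).
  Combine with x ≡ 4 (mod 8): write x = 120 + 133·t and require 120 + 133·t ≡ 4 (mod 8), i.e. 133·t ≡ 4 − 120 ≡ 4 (mod 8). Since 133^(−1) ≡ 5 (mod 8) (133 ≡ 5 (mod 8)), t ≡ 5·4 ≡ 4 (mod 8). So x ≡ 120 + 133·4 = 652 (mod 1064).
Unique solution in [0, 1064): x = 652.

Final answer: x ≡ 652 (mod 1064); the representative in [0, 1064) is 652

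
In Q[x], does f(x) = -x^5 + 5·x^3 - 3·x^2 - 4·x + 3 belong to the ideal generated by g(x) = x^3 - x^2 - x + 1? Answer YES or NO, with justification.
YES

In Q[x] the ideal (g) consists of all multiples of g, so f ∈ (g) iff g | f, i.e. iff the remainder of f on division by g is 0. Divide f by g (g is monic, so eliminate the leading term of the running remainder at each step):
  leading term -x^5: subtract (-x^2)·g(x) = -x^5 + x^4 + x^3 - x^2, leaving -x^4 + 4·x^3 - 2·x^2 - 4·x + 3
  leading term -x^4: subtract (-x)·g(x) = -x^4 + x^3 + x^2 - x, leaving 3·x^3 - 3·x^2 - 3·x + 3
  leading term 3·x^3: subtract (3)·g(x) = 3·x^3 - 3·x^2 - 3·x + 3, leaving 0
The remainder is 0, so f(x) = g(x) · h(x) with h(x) = -x^2 - x + 3. Hence g | f, i.e. f ∈ (g).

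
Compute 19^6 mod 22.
3

Use repeated squaring. Binary(6) = 110. Walk through the bits of the exponent 6 left-to-right: at each bit after the leading one, square the running value, then multiply by 19 if the bit is 1 (always reducing mod 22):
  bit 1 = 1 (leading): start with 19.
  bit 2 = 1: square 19^2 = 361 ≡ 9; bit is 1, so multiply 9·19 = 171 ≡ 17 (mod 22).
  bit 3 = 0: square 17^2 = 289 ≡ 3 (mod 22).
Final value: 19^6 ≡ 3 (mod 22).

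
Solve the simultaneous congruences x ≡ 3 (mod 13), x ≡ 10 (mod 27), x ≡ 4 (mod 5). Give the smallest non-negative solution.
The moduli 13, 27, 5 are pairwise coprime, so by the CRT there is a unique solution mod 13·27·5 = 1755.
Solve by successive substitution. Start with x ≡ 3 (mod 13).
  Combine with x ≡ 10 (mod 27): write x = 3 + 13·t and require 3 + 13·t ≡ 10 (mod 27), i.e. 13·t ≡ 10 − 3 ≡ 7 (mod 27). Since 13^(−1) ≡ 25 (mod 27), t ≡ 25·7 ≡ 13 (mod 27). So x ≡ 3 + 13·13 = 172 (mod 351).
  Combine with x ≡ 4 (mod 5): write x = 172 + 351·t and require 172 + 351·t ≡ 4 (mod 5), i.e. 351·t ≡ 4 − 172 ≡ 2 (mod 5). Since 351^(−1) ≡ 1 (mod 5) (351 ≡ 1 (mod 5)), t ≡ 1·2 ≡ 2 (mod 5). So x ≡ 172 + 351·2 = 874 (mod 1755).
Unique solution in [0, 1755): x = 874.

Final answer: x ≡ 874 (mod 1755); the representative in [0, 1755) is 874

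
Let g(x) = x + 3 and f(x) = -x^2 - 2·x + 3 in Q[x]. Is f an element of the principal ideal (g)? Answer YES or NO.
In Q[x] the ideal (g) consists of all multiples of g, so f ∈ (g) iff g | f, i.e. iff the remainder of f on division by g is 0. Divide f by g (g is monic, so eliminate the leading term of the running remainder at each step):
  leading term -x^2: subtract (-x)·g(x) = -x^2 - 3·x, leaving x + 3
  leading term x: subtract (1)·g(x) = x + 3, leaving 0
The remainder is 0, so f(x) = g(x) · h(x) with h(x) = 1 - x. Hence g | f, i.e. f ∈ (g).

Final answer: YES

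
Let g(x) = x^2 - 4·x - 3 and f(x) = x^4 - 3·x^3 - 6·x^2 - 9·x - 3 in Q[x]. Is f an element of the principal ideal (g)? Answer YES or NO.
In Q[x] the ideal (g) consists of all multiples of g, so f ∈ (g) iff g | f, i.e. iff the remainder of f on division by g is 0. Divide f by g (g is monic, so eliminate the leading term of the running remainder at each step):
  leading term x^4: subtract (x^2)·g(x) = x^4 - 4·x^3 - 3·x^2, leaving x^3 - 3·x^2 - 9·x - 3
  leading term x^3: subtract (x)·g(x) = x^3 - 4·x^2 - 3·x, leaving x^2 - 6·x - 3
  leading term x^2: subtract (1)·g(x) = x^2 - 4·x - 3, leaving -2·x
The remainder r(x) = -2·x ≠ 0 (and deg r < deg g), so g ∤ f, i.e. f ∉ (g).

Final answer: NO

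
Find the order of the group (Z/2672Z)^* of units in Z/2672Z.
(Z/2672Z)^* consists of the classes a with gcd(a, 2672) = 1, so its order is φ(2672). φ is multiplicative, with φ(p^e) = p^e − p^(e−1). Factorise 2672 = 2^4 · 167. Then
  φ(2672) = (2^4 − 2^3) · (167 − 1) = 8 · 166 = 1328.
Thus |(Z/2672Z)^*| = 1328.

Final answer: |(Z/2672Z)^*| = 1328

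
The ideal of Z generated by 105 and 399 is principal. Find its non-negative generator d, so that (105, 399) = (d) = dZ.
In the PID Z, (a, b) is generated by gcd(a, b). Compute gcd(399, 105) with the extended Euclidean algorithm, tracking rows (r, s, t) with s·399 + t·105 = r:
  row A: (399, 1, 0)   [1·399 + 0·105 = 399]
  row B: (105, 0, 1)   [0·399 + 1·105 = 105]
  399 = 3·105 + 84   → row C = row A − 3·row B = (84, 1, −3)   [check: 1·399 − 3·105 = 84]
  105 = 1·84 + 21   → row D = row B − 1·row C = (21, −1, 4)   [check: −1·399 + 4·105 = 21]
  84 = 4·21 + 0   → remainder 0, stop. gcd = 21 (last nonzero row D).
So gcd(105, 399) = 21, with Bézout identity −1·399 + 4·105 = 21. Containment (⊇): the Bézout identity exhibits 21 as an element of (105, 399), giving (21) ⊆ (105, 399). Containment (⊆): since 21 | 105 and 21 | 399 (105 = 21·5, 399 = 21·19), every Z-linear combination of 105 and 399 is divisible by 21, so (105, 399) ⊆ (21). Therefore (105, 399) = (21), d = 21.

Final answer: (105, 399) = (21); d = 21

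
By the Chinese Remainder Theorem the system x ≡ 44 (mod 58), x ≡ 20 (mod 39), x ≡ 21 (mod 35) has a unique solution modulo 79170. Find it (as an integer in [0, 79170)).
The moduli 58, 39, 35 are pairwise coprime, so by the CRT there is a unique solution mod 58·39·35 = 79170.
Solve by successive substitution. Start with x ≡ 44 (mod 58).
  Combine with x ≡ 20 (mod 39): write x = 44 + 58·t and require 44 + 58·t ≡ 20 (mod 39), i.e. 58·t ≡ 20 − 44 ≡ 15 (mod 39). Since 58^(−1) ≡ 37 (mod 39) (58 ≡ 19 (mod 39)), t ≡ 37·15 ≡ 9 (mod 39). So x ≡ 44 + 58·9 = 566 (mod 2262).
  Combine with x ≡ 21 (mod 35): write x = 566 + 2262·t and require 566 + 2262·t ≡ 21 (mod 35), i.e. 2262·t ≡ 21 − 566 ≡ 15 (mod 35). Since 2262^(−1) ≡ 8 (mod 35) (2262 ≡ 22 (mod 35)), t ≡ 8·15 ≡ 15 (mod 35). So x ≡ 566 + 2262·15 = 34496 (mod 79170).
Unique solution in [0, 79170): x = 34496.

Final answer: x ≡ 34496 (mod 79170); the representative in [0, 79170) is 34496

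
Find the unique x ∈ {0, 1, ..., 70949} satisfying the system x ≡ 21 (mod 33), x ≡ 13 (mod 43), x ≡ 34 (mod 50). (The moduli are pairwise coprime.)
The moduli 33, 43, 50 are pairwise coprime, so by the CRT there is a unique solution mod 33·43·50 = 70950.
Solve by successive substitution. Start with x ≡ 21 (mod 33).
  Combine with x ≡ 13 (mod 43): write x = 21 + 33·t and require 21 + 33·t ≡ 13 (mod 43), i.e. 33·t ≡ 13 − 21 ≡ 35 (mod 43). Since 33^(−1) ≡ 30 (mod 43), t ≡ 30·35 ≡ 18 (mod 43). So x ≡ 21 + 33·18 = 615 (mod 1419).
  Combine with x ≡ 34 (mod 50): write x = 615 + 1419·t and require 615 + 1419·t ≡ 34 (mod 50), i.e. 1419·t ≡ 34 − 615 ≡ 19 (mod 50). Since 1419^(−1) ≡ 29 (mod 50) (1419 ≡ 19 (mod 50)), t ≡ 29·19 ≡ 1 (mod 50). So x ≡ 615 + 1419·1 = 2034 (mod 70950).
Unique solution in [0, 70950): x = 2034.

Final answer: x ≡ 2034 (mod 70950); the representative in [0, 70950) is 2034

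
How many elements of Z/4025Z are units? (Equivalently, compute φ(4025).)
Z/4025Z has φ(4025) = 2640 units

An element a ∈ Z/4025Z is a unit iff gcd(a, 4025) = 1, so the number of units is φ(4025). φ is multiplicative, with φ(p^e) = p^e − p^(e−1). Factorise 4025 = 5^2 · 7 · 23. Then
  φ(4025) = (5^2 − 5^1) · (7 − 1) · (23 − 1) = 20 · 6 · 22 = 2640.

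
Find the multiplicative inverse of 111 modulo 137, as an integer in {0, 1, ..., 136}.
Apply the extended Euclidean algorithm to (137, 111), tracking rows (r, s, t) with s·137 + t·111 = r. Each division r_prev = q·r_cur + r_new produces the new row as (previous row) − q·(current row):
  row A: (137, 1, 0)   [1·137 + 0·111 = 137]
  row B: (111, 0, 1)   [0·137 + 1·111 = 111]
  137 = 1·111 + 26   → row C = row A − 1·row B = (26, 1, −1)   [check: 1·137 − 1·111 = 26]
  111 = 4·26 + 7   → row D = row B − 4·row C = (7, −4, 5)   [check: −4·137 + 5·111 = 7]
  26 = 3·7 + 5   → row E = row C − 3·row D = (5, 13, −16)   [check: 13·137 − 16·111 = 5]
  7 = 1·5 + 2   → row F = row D − 1·row E = (2, −17, 21)   [check: −17·137 + 21·111 = 2]
  5 = 2·2 + 1   → row G = row E − 2·row F = (1, 47, −58)   [check: 47·137 − 58·111 = 1]
  2 = 2·1 + 0   → remainder 0, stop. gcd = 1 (last nonzero row G).
The gcd is 1, so 111 is invertible mod 137. The last nonzero row gives 47·137 − 58·111 = 1, so t = −58. So 111^(−1) ≡ −58 ≡ 79 (mod 137). Verify: 111 · 79 = 8769 ≡ 1 (mod 137). ✓

Final answer: 111^(−1) ≡ 79 (mod 137)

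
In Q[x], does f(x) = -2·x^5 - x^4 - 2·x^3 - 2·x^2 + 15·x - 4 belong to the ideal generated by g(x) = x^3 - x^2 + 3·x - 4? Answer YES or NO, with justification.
YES

In Q[x] the ideal (g) consists of all multiples of g, so f ∈ (g) iff g | f, i.e. iff the remainder of f on division by g is 0. Divide f by g (g is monic, so eliminate the leading term of the running remainder at each step):
  leading term -2·x^5: subtract (-2·x^2)·g(x) = -2·x^5 + 2·x^4 - 6·x^3 + 8·x^2, leaving -3·x^4 + 4·x^3 - 10·x^2 + 15·x - 4
  leading term -3·x^4: subtract (-3·x)·g(x) = -3·x^4 + 3·x^3 - 9·x^2 + 12·x, leaving x^3 - x^2 + 3·x - 4
  leading term x^3: subtract (1)·g(x) = x^3 - x^2 + 3·x - 4, leaving 0
The remainder is 0, so f(x) = g(x) · h(x) with h(x) = -2·x^2 - 3·x + 1. Hence g | f, i.e. f ∈ (g).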